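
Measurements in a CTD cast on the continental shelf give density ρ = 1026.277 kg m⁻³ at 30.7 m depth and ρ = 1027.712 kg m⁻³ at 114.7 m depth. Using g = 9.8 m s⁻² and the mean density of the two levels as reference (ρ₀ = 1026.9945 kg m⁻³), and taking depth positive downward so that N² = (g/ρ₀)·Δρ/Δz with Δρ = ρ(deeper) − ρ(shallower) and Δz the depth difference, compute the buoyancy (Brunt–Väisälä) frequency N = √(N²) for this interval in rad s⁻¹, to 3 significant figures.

0.0128 rad s⁻¹

Δρ = 1027.712 − 1026.277 = 1.435 kg m⁻³ over Δz = 114.7 − 30.7 = 84 m.
N² = (9.8/1026.9945) × (1.435/84) = 1.6302 × 10⁻⁴ s⁻².
N = √(1.6302 × 10⁻⁴) = 0.012768 rad s⁻¹ ≈ 0.0128 rad s⁻¹.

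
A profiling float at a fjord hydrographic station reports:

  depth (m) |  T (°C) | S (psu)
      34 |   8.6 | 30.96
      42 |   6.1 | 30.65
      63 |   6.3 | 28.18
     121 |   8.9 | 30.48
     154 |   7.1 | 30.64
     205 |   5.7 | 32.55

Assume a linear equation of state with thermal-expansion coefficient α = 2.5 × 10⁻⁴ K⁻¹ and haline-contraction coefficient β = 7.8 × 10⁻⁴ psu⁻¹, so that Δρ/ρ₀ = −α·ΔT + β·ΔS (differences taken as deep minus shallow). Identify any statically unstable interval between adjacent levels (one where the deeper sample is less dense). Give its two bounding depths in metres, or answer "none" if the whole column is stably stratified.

Evaluate Δρ/ρ₀ = −αΔT + βΔS across each adjacent pair:
  34–42 m: −αΔT+βΔS = −(2.5 × 10⁻⁴)(-2.5)+(7.8 × 10⁻⁴)(-0.31) = 3.8 × 10⁻⁴ → stable
  42–63 m: −αΔT+βΔS = −(2.5 × 10⁻⁴)(+0.2)+(7.8 × 10⁻⁴)(-2.47) = -2.0 × 10⁻³ → UNSTABLE
  63–121 m: −αΔT+βΔS = −(2.5 × 10⁻⁴)(+2.6)+(7.8 × 10⁻⁴)(+2.30) = 1.1 × 10⁻³ → stable
  121–154 m: −αΔT+βΔS = −(2.5 × 10⁻⁴)(-1.8)+(7.8 × 10⁻⁴)(+0.16) = 5.7 × 10⁻⁴ → stable
  154–205 m: −αΔT+βΔS = −(2.5 × 10⁻⁴)(-1.4)+(7.8 × 10⁻⁴)(+1.91) = 1.8 × 10⁻³ → stable
The 42–63 m interval has Δρ < 0: lighter water underlies denser water.

42–63 m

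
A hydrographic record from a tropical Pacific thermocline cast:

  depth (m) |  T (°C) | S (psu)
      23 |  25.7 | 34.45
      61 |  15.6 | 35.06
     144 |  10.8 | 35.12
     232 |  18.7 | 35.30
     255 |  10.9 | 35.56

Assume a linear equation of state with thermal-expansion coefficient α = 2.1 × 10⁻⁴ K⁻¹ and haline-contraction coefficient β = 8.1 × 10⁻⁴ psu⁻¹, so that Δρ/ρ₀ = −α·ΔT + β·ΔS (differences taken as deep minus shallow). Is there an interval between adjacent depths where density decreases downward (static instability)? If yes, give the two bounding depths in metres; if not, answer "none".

Evaluate Δρ/ρ₀ = −αΔT + βΔS across each adjacent pair:
  23–61 m: −αΔT+βΔS = −(2.1 × 10⁻⁴)(-10.1)+(8.1 × 10⁻⁴)(+0.61) = 2.6 × 10⁻³ → stable
  61–144 m: −αΔT+βΔS = −(2.1 × 10⁻⁴)(-4.8)+(8.1 × 10⁻⁴)(+0.06) = 1.1 × 10⁻³ → stable
  144–232 m: −αΔT+βΔS = −(2.1 × 10⁻⁴)(+7.9)+(8.1 × 10⁻⁴)(+0.18) = -1.5 × 10⁻³ → UNSTABLE
  232–255 m: −αΔT+βΔS = −(2.1 × 10⁻⁴)(-7.8)+(8.1 × 10⁻⁴)(+0.26) = 1.8 × 10⁻³ → stable
The 144–232 m interval has Δρ < 0: lighter water underlies denser water.

144–232 m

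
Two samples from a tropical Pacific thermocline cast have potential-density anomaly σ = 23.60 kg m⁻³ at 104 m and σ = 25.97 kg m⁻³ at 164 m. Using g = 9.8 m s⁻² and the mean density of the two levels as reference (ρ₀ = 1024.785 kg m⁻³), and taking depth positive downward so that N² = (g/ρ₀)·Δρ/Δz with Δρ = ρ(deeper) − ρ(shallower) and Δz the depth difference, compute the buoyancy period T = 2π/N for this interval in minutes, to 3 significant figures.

5.39 min

Δρ = 1025.97 − 1023.60 = 2.37 kg m⁻³ over Δz = 164 − 104 = 60 m.
N² = (9.8/1024.785) × (2.37/60) = 3.7774 × 10⁻⁴ s⁻².
N = √(3.7774 × 10⁻⁴) = 0.019436 rad s⁻¹, so T = 2π/N = 323.28 s = 5.3880 min ≈ 5.39 min.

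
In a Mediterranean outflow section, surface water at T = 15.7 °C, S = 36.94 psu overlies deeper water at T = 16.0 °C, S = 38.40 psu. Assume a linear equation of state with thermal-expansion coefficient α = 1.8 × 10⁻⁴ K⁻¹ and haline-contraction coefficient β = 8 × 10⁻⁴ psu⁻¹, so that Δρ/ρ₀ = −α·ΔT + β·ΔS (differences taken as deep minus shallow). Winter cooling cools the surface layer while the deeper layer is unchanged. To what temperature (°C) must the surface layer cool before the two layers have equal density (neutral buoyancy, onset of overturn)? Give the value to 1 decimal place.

Neutral buoyancy requires Δρ = 0, i.e. −α(T_deep − T_surf′) + β(S_deep − S_surf) = 0.
T_surf′ = T_deep − (β/α)·ΔS = 16.0 − (8 × 10⁻⁴/1.8 × 10⁻⁴)·(+1.46) = 9.511 °C.
Cooling required: 15.7 − (9.511) = 6.189 °C.

9.5 °C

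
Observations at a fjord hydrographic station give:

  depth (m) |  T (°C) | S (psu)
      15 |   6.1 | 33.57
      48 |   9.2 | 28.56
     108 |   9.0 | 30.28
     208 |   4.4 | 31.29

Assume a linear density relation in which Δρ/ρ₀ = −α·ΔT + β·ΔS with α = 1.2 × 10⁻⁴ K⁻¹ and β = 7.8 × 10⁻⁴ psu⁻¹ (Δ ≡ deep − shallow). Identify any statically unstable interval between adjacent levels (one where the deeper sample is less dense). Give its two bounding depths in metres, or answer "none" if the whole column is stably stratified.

Evaluate Δρ/ρ₀ = −αΔT + βΔS across each adjacent pair:
  15–48 m: −αΔT+βΔS = −(1.2 × 10⁻⁴)(+3.1)+(7.8 × 10⁻⁴)(-5.01) = -4.3 × 10⁻³ → UNSTABLE
  48–108 m: −αΔT+βΔS = −(1.2 × 10⁻⁴)(-0.2)+(7.8 × 10⁻⁴)(+1.72) = 1.4 × 10⁻³ → stable
  108–208 m: −αΔT+βΔS = −(1.2 × 10⁻⁴)(-4.6)+(7.8 × 10⁻⁴)(+1.01) = 1.3 × 10⁻³ → stable
The 15–48 m interval has Δρ < 0: lighter water underlies denser water.

15–48 m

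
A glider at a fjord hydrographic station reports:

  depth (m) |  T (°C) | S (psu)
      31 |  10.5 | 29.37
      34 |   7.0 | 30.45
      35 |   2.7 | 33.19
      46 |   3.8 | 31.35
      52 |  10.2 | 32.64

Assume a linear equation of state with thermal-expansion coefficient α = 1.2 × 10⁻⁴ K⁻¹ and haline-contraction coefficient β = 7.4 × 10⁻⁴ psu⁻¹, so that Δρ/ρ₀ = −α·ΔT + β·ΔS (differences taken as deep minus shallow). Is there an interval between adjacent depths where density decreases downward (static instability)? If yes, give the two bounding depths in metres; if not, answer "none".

35–46 m

Evaluate Δρ/ρ₀ = −αΔT + βΔS across each adjacent pair:
  31–34 m: −αΔT+βΔS = −(1.2 × 10⁻⁴)(-3.5)+(7.4 × 10⁻⁴)(+1.08) = 1.2 × 10⁻³ → stable
  34–35 m: −αΔT+βΔS = −(1.2 × 10⁻⁴)(-4.3)+(7.4 × 10⁻⁴)(+2.74) = 2.5 × 10⁻³ → stable
  35–46 m: −αΔT+βΔS = −(1.2 × 10⁻⁴)(+1.1)+(7.4 × 10⁻⁴)(-1.84) = -1.5 × 10⁻³ → UNSTABLE
  46–52 m: −αΔT+βΔS = −(1.2 × 10⁻⁴)(+6.4)+(7.4 × 10⁻⁴)(+1.29) = 1.9 × 10⁻⁴ → stable
The 35–46 m interval has Δρ < 0: lighter water underlies denser water.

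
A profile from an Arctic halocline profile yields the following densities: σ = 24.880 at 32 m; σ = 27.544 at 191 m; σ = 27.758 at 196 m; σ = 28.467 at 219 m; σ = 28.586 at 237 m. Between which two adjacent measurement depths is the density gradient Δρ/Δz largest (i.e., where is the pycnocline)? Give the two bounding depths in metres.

Compute the density gradient over each adjacent pair:
  32–191 m: Δρ/Δz = 2.664/159 = 0.017 kg m⁻⁴
  191–196 m: Δρ/Δz = 0.214/5 = 0.043 kg m⁻⁴
  196–219 m: Δρ/Δz = 0.709/23 = 0.031 kg m⁻⁴
  219–237 m: Δρ/Δz = 0.119/18 = 6.6 × 10⁻³ kg m⁻⁴
The largest gradient is in the 191–196 m interval — the pycnocline.

191–196 m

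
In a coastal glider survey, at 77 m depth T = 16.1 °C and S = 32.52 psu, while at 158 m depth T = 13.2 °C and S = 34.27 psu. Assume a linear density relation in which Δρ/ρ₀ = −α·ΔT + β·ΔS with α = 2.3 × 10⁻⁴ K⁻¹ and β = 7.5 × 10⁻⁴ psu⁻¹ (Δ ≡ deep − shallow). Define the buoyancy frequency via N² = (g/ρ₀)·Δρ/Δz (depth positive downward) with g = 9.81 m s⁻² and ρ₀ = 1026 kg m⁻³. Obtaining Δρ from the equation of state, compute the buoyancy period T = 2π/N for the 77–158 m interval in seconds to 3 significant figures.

406 s

ΔT = -2.9 K, ΔS = +1.75 psu (deep − shallow).
Δρ/ρ₀ = −αΔT + βΔS = 6.67 × 10⁻⁴ + 1.3125 × 10⁻³ = 1.9795 × 10⁻³, so Δρ ≈ 2.031 kg m⁻³.
N² = (g/ρ₀)·Δρ/Δz = g·(Δρ/ρ₀)/Δz = 9.81 × 1.9795 × 10⁻³ / 81 = 2.3974 × 10⁻⁴ s⁻².
N = √(2.3974 × 10⁻⁴) = 0.015484 rad s⁻¹ → T = 2π/N = 405.79 s ≈ 406 s.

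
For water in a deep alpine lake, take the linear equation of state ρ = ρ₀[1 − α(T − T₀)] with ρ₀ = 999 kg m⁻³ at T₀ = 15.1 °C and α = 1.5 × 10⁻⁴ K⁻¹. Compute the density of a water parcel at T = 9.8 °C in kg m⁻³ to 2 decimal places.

999.79 kg m⁻³

T − T₀ = -5.3 K.
Bracket = 1 − α·(-5.3) = 1 + (7.95 × 10⁻⁴) = 1.0007950.
ρ = 999 × 1.0007950 = 999.79 kg m⁻³.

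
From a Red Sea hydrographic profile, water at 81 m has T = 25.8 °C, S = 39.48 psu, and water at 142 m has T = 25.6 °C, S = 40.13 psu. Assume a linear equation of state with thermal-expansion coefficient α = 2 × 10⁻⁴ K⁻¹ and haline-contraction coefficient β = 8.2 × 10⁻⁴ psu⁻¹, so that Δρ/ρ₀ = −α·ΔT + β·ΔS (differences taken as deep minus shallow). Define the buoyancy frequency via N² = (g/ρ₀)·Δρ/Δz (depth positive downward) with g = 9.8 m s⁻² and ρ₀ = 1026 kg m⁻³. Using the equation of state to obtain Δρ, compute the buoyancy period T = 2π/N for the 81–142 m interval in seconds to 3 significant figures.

ΔT = -0.2 K, ΔS = +0.65 psu (deep − shallow).
Δρ/ρ₀ = −αΔT + βΔS = 4.00 × 10⁻⁵ + 5.33 × 10⁻⁴ = 5.73 × 10⁻⁴, so Δρ ≈ 0.5879 kg m⁻³.
N² = (g/ρ₀)·Δρ/Δz = g·(Δρ/ρ₀)/Δz = 9.8 × 5.73 × 10⁻⁴ / 61 = 9.2056 × 10⁻⁵ s⁻².
N = √(9.2056 × 10⁻⁵) = 9.5946 × 10⁻³ rad s⁻¹ → T = 2π/N = 654.87 s ≈ 655 s.

655 s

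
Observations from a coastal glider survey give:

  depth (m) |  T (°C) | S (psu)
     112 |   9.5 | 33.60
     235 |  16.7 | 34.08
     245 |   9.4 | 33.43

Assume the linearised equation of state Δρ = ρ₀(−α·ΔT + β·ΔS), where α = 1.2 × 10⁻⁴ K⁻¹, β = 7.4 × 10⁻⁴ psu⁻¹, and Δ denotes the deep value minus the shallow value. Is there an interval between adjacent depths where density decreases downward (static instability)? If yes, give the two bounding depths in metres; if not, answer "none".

112–235 m

Evaluate Δρ/ρ₀ = −αΔT + βΔS across each adjacent pair:
  112–235 m: −αΔT+βΔS = −(1.2 × 10⁻⁴)(+7.2)+(7.4 × 10⁻⁴)(+0.48) = -5.1 × 10⁻⁴ → UNSTABLE
  235–245 m: −αΔT+βΔS = −(1.2 × 10⁻⁴)(-7.3)+(7.4 × 10⁻⁴)(-0.65) = 4.0 × 10⁻⁴ → stable
The 112–235 m interval has Δρ < 0: lighter water underlies denser water.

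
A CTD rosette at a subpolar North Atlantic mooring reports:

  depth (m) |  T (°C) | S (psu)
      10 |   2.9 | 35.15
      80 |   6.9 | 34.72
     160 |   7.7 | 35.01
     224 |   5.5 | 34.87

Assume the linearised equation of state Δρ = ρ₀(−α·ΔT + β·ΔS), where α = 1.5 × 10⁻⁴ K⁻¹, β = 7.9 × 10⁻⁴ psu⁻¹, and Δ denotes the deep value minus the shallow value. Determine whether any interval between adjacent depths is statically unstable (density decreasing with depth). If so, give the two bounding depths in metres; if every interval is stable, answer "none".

10–80 m

Evaluate Δρ/ρ₀ = −αΔT + βΔS across each adjacent pair:
  10–80 m: −αΔT+βΔS = −(1.5 × 10⁻⁴)(+4.0)+(7.9 × 10⁻⁴)(-0.43) = -9.4 × 10⁻⁴ → UNSTABLE
  80–160 m: −αΔT+βΔS = −(1.5 × 10⁻⁴)(+0.8)+(7.9 × 10⁻⁴)(+0.29) = 1.1 × 10⁻⁴ → stable
  160–224 m: −αΔT+βΔS = −(1.5 × 10⁻⁴)(-2.2)+(7.9 × 10⁻⁴)(-0.14) = 2.2 × 10⁻⁴ → stable
The 10–80 m interval has Δρ < 0: lighter water underlies denser water.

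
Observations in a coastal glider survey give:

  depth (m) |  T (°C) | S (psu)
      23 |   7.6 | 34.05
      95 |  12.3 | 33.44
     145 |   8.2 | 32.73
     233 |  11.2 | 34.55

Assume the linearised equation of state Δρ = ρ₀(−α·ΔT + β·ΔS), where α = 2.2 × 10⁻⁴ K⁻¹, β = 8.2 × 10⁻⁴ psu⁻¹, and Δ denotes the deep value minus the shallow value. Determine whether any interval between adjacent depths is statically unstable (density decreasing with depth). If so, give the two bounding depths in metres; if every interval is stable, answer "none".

Evaluate Δρ/ρ₀ = −αΔT + βΔS across each adjacent pair:
  23–95 m: −αΔT+βΔS = −(2.2 × 10⁻⁴)(+4.7)+(8.2 × 10⁻⁴)(-0.61) = -1.5 × 10⁻³ → UNSTABLE
  95–145 m: −αΔT+βΔS = −(2.2 × 10⁻⁴)(-4.1)+(8.2 × 10⁻⁴)(-0.71) = 3.2 × 10⁻⁴ → stable
  145–233 m: −αΔT+βΔS = −(2.2 × 10⁻⁴)(+3.0)+(8.2 × 10⁻⁴)(+1.82) = 8.3 × 10⁻⁴ → stable
The 23–95 m interval has Δρ < 0: lighter water underlies denser water.

23–95 m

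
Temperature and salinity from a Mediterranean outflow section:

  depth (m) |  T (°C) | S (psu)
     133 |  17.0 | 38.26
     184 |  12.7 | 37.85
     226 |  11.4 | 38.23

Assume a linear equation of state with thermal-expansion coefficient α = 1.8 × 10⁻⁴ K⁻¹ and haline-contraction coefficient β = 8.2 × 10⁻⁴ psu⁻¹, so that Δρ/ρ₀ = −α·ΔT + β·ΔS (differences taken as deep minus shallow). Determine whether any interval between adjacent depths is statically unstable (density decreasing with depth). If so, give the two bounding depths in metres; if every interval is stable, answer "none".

none

Evaluate Δρ/ρ₀ = −αΔT + βΔS across each adjacent pair:
  133–184 m: −αΔT+βΔS = −(1.8 × 10⁻⁴)(-4.3)+(8.2 × 10⁻⁴)(-0.41) = 4.4 × 10⁻⁴ → stable
  184–226 m: −αΔT+βΔS = −(1.8 × 10⁻⁴)(-1.3)+(8.2 × 10⁻⁴)(+0.38) = 5.5 × 10⁻⁴ → stable
Every interval has Δρ > 0: the column is stably stratified throughout.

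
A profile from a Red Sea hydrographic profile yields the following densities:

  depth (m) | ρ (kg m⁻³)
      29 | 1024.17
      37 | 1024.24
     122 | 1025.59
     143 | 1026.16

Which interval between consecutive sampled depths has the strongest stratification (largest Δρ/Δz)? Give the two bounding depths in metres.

Compute the density gradient over each adjacent pair:
  29–37 m: Δρ/Δz = 0.07/8 = 8.8 × 10⁻³ kg m⁻⁴
  37–122 m: Δρ/Δz = 1.35/85 = 0.016 kg m⁻⁴
  122–143 m: Δρ/Δz = 0.57/21 = 0.027 kg m⁻⁴
The largest gradient is in the 122–143 m interval — the pycnocline.

122–143 m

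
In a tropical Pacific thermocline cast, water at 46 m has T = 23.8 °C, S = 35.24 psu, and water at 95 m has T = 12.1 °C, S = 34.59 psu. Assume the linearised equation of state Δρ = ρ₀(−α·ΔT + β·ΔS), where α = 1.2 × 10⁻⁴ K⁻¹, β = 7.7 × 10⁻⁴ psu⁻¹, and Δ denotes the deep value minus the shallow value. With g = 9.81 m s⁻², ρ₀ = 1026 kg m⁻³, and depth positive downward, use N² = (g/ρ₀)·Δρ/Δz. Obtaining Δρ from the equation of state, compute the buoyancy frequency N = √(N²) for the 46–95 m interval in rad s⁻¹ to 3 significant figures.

0.0134 rad s⁻¹

ΔT = -11.7 K, ΔS = -0.65 psu (deep − shallow).
Δρ/ρ₀ = −αΔT + βΔS = 1.404 × 10⁻³ − 5.005 × 10⁻⁴ = 9.035 × 10⁻⁴, so Δρ ≈ 0.9270 kg m⁻³.
N² = (g/ρ₀)·Δρ/Δz = g·(Δρ/ρ₀)/Δz = 9.81 × 9.035 × 10⁻⁴ / 49 = 1.8088 × 10⁻⁴ s⁻².
N = √(1.8088 × 10⁻⁴) = 0.013449 rad s⁻¹ ≈ 0.0134 rad s⁻¹.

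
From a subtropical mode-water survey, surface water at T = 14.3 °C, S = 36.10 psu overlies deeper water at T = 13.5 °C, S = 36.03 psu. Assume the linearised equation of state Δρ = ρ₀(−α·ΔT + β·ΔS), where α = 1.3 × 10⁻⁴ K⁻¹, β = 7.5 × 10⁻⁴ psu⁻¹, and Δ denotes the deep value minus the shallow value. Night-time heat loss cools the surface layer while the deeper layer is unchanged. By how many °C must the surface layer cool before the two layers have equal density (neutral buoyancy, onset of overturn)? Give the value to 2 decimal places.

Neutral buoyancy requires Δρ = 0, i.e. −α(T_deep − T_surf′) + β(S_deep − S_surf) = 0.
T_surf′ = T_deep − (β/α)·ΔS = 13.5 − (7.5 × 10⁻⁴/1.3 × 10⁻⁴)·(-0.07) = 13.9038 °C.
Cooling required: 14.3 − (13.9038) = 0.3962 °C.

0.40 °C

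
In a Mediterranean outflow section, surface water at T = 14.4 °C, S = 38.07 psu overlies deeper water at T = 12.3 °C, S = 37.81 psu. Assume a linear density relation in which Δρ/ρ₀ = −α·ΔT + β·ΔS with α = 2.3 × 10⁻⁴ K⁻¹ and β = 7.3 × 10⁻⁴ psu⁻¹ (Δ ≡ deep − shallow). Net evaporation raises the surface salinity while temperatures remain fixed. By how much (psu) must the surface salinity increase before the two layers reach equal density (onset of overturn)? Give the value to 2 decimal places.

0.40 psu

Neutral buoyancy requires −α(T_deep − T_surf) + β(S_deep − S_surf′) = 0.
S_surf′ = S_deep − (α/β)·ΔT = 37.81 − (2.3 × 10⁻⁴/7.3 × 10⁻⁴)·(-2.1) = 38.4716 psu.
Increase required: 38.4716 − 38.07 = 0.4016 psu.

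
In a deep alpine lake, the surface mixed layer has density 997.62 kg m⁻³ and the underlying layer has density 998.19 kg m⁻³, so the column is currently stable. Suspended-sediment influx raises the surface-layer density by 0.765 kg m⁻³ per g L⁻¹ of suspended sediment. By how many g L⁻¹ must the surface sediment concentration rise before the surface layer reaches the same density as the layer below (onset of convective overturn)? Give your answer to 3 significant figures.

0.745 g L⁻¹

Density deficit of the surface layer: 998.19 − 997.62 = 0.57 kg m⁻³.
Required change = 0.57 / 0.765 = 0.745 g L⁻¹.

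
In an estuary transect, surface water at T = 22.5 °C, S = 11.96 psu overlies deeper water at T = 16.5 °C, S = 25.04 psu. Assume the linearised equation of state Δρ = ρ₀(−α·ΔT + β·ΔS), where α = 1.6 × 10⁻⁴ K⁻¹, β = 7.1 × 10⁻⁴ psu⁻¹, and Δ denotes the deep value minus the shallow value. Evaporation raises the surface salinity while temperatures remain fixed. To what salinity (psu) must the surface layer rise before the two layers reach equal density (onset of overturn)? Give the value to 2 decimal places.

Neutral buoyancy requires −α(T_deep − T_surf) + β(S_deep − S_surf′) = 0.
S_surf′ = S_deep − (α/β)·ΔT = 25.04 − (1.6 × 10⁻⁴/7.1 × 10⁻⁴)·(-6.0) = 26.3921 psu.
Increase required: 26.3921 − 11.96 = 14.4321 psu.

26.39 psu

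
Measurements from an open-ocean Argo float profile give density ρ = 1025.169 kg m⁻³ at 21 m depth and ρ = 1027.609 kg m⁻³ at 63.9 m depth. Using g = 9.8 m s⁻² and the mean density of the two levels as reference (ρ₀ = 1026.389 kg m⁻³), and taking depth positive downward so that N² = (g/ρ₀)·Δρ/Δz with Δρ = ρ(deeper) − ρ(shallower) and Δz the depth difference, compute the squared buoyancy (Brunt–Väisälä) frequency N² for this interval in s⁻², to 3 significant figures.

Δρ = 1027.609 − 1025.169 = 2.440 kg m⁻³ over Δz = 63.9 − 21 = 42.9 m.
N² = (9.8/1026.389) × (2.440/42.9) = 5.4306 × 10⁻⁴ s⁻² ≈ 5.43 × 10⁻⁴ s⁻².

5.43 × 10⁻⁴ s⁻²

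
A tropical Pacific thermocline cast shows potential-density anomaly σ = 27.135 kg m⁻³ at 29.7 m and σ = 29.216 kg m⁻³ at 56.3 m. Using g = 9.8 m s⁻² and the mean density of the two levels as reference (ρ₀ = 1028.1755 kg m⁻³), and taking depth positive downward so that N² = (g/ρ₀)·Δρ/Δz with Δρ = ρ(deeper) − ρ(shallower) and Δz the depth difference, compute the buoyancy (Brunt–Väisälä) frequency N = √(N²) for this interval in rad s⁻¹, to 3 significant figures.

Δρ = 1029.216 − 1027.135 = 2.081 kg m⁻³ over Δz = 56.3 − 29.7 = 26.6 m.
N² = (9.8/1028.1755) × (2.081/26.6) = 7.4567 × 10⁻⁴ s⁻².
N = √(7.4567 × 10⁻⁴) = 0.027307 rad s⁻¹ ≈ 0.0273 rad s⁻¹.

0.0273 rad s⁻¹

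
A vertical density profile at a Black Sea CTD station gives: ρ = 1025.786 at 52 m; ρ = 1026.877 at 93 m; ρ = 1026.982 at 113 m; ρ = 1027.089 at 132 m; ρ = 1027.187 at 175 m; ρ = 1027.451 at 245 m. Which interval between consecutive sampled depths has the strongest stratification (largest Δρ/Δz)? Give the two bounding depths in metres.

Compute the density gradient over each adjacent pair:
  52–93 m: Δρ/Δz = 1.091/41 = 0.027 kg m⁻⁴
  93–113 m: Δρ/Δz = 0.105/20 = 5.2 × 10⁻³ kg m⁻⁴
  113–132 m: Δρ/Δz = 0.107/19 = 5.6 × 10⁻³ kg m⁻⁴
  132–175 m: Δρ/Δz = 0.098/43 = 2.3 × 10⁻³ kg m⁻⁴
  175–245 m: Δρ/Δz = 0.264/70 = 3.8 × 10⁻³ kg m⁻⁴
The largest gradient is in the 52–93 m interval — the pycnocline.

52–93 m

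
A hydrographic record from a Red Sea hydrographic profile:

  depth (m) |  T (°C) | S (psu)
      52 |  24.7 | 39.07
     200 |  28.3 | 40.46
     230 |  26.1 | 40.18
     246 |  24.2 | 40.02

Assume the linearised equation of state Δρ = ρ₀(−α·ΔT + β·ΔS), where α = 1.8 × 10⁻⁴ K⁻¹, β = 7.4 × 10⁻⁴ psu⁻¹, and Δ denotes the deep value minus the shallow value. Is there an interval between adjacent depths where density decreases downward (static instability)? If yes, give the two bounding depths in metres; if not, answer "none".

none

Evaluate Δρ/ρ₀ = −αΔT + βΔS across each adjacent pair:
  52–200 m: −αΔT+βΔS = −(1.8 × 10⁻⁴)(+3.6)+(7.4 × 10⁻⁴)(+1.39) = 3.8 × 10⁻⁴ → stable
  200–230 m: −αΔT+βΔS = −(1.8 × 10⁻⁴)(-2.2)+(7.4 × 10⁻⁴)(-0.28) = 1.9 × 10⁻⁴ → stable
  230–246 m: −αΔT+βΔS = −(1.8 × 10⁻⁴)(-1.9)+(7.4 × 10⁻⁴)(-0.16) = 2.2 × 10⁻⁴ → stable
Every interval has Δρ > 0: the column is stably stratified throughout.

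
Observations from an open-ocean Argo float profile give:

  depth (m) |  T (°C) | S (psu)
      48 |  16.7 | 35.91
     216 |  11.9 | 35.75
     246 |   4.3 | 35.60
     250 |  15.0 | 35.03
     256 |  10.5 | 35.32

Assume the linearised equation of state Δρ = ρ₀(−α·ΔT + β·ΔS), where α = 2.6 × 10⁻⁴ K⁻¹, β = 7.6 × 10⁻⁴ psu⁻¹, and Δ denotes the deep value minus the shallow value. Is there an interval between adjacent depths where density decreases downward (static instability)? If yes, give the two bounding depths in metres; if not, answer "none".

Evaluate Δρ/ρ₀ = −αΔT + βΔS across each adjacent pair:
  48–216 m: −αΔT+βΔS = −(2.6 × 10⁻⁴)(-4.8)+(7.6 × 10⁻⁴)(-0.16) = 1.1 × 10⁻³ → stable
  216–246 m: −αΔT+βΔS = −(2.6 × 10⁻⁴)(-7.6)+(7.6 × 10⁻⁴)(-0.15) = 1.9 × 10⁻³ → stable
  246–250 m: −αΔT+βΔS = −(2.6 × 10⁻⁴)(+10.7)+(7.6 × 10⁻⁴)(-0.57) = -3.2 × 10⁻³ → UNSTABLE
  250–256 m: −αΔT+βΔS = −(2.6 × 10⁻⁴)(-4.5)+(7.6 × 10⁻⁴)(+0.29) = 1.4 × 10⁻³ → stable
The 246–250 m interval has Δρ < 0: lighter water underlies denser water.

246–250 m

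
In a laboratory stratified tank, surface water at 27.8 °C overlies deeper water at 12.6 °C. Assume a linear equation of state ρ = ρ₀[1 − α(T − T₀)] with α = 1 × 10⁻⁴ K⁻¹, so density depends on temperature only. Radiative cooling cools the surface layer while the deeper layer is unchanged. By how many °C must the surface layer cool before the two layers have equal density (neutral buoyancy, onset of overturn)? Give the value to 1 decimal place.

With temperature the only control, equal density requires T_surf′ = T_deep.
T_surf′ = 12.6 °C.
Cooling required: 27.8 − 12.6 = 15.2 °C.

15.2 °C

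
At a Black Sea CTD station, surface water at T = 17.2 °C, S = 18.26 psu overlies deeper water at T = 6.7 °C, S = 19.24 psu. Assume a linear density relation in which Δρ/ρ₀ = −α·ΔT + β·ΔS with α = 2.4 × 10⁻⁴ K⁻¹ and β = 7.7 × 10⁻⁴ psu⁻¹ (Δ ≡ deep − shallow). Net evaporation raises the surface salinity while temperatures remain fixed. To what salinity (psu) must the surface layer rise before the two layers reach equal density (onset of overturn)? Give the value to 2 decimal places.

Neutral buoyancy requires −α(T_deep − T_surf) + β(S_deep − S_surf′) = 0.
S_surf′ = S_deep − (α/β)·ΔT = 19.24 − (2.4 × 10⁻⁴/7.7 × 10⁻⁴)·(-10.5) = 22.5127 psu.
Increase required: 22.5127 − 18.26 = 4.2527 psu.

22.51 psu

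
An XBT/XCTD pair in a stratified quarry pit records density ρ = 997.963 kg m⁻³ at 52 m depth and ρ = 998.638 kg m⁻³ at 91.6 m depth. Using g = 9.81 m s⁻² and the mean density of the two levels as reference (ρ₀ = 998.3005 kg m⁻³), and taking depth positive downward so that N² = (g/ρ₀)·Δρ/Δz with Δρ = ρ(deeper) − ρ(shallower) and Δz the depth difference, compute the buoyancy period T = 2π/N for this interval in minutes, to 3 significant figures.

Δρ = 998.638 − 997.963 = 0.675 kg m⁻³ over Δz = 91.6 − 52 = 39.6 m.
N² = (9.81/998.3005) × (0.675/39.6) = 1.6750 × 10⁻⁴ s⁻².
N = √(1.6750 × 10⁻⁴) = 0.012942 rad s⁻¹, so T = 2π/N = 485.49 s = 8.0915 min ≈ 8.09 min.
Since Δρ > 0 the layer is stably stratified.

8.09 min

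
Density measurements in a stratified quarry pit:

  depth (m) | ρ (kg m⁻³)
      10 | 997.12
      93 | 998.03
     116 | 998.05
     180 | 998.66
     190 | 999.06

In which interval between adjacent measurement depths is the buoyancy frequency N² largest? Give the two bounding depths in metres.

Compute the density gradient over each adjacent pair:
  10–93 m: Δρ/Δz = 0.91/83 = 0.011 kg m⁻⁴
  93–116 m: Δρ/Δz = 0.02/23 = 8.7 × 10⁻⁴ kg m⁻⁴
  116–180 m: Δρ/Δz = 0.61/64 = 9.5 × 10⁻³ kg m⁻⁴
  180–190 m: Δρ/Δz = 0.40/10 = 0.040 kg m⁻⁴
The largest gradient is in the 180–190 m interval — the pycnocline.

180–190 m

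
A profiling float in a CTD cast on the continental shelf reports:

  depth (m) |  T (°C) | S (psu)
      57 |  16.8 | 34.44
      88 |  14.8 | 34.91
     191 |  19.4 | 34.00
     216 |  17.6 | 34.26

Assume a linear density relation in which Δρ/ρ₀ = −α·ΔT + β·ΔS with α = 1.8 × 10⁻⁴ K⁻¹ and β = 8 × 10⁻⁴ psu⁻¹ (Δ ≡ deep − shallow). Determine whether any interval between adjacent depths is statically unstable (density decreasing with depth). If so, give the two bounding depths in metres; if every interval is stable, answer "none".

Evaluate Δρ/ρ₀ = −αΔT + βΔS across each adjacent pair:
  57–88 m: −αΔT+βΔS = −(1.8 × 10⁻⁴)(-2.0)+(8 × 10⁻⁴)(+0.47) = 7.4 × 10⁻⁴ → stable
  88–191 m: −αΔT+βΔS = −(1.8 × 10⁻⁴)(+4.6)+(8 × 10⁻⁴)(-0.91) = -1.6 × 10⁻³ → UNSTABLE
  191–216 m: −αΔT+βΔS = −(1.8 × 10⁻⁴)(-1.8)+(8 × 10⁻⁴)(+0.26) = 5.3 × 10⁻⁴ → stable
The 88–191 m interval has Δρ < 0: lighter water underlies denser water.

88–191 m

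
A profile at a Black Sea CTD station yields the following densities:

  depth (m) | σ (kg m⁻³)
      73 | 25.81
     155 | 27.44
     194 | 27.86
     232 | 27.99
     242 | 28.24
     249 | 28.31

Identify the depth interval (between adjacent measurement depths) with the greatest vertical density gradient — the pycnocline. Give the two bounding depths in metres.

Compute the density gradient over each adjacent pair:
  73–155 m: Δρ/Δz = 1.63/82 = 0.020 kg m⁻⁴
  155–194 m: Δρ/Δz = 0.42/39 = 0.011 kg m⁻⁴
  194–232 m: Δρ/Δz = 0.13/38 = 3.4 × 10⁻³ kg m⁻⁴
  232–242 m: Δρ/Δz = 0.25/10 = 0.025 kg m⁻⁴
  242–249 m: Δρ/Δz = 0.07/7 = 0.010 kg m⁻⁴
The largest gradient is in the 232–242 m interval — the pycnocline.

232–242 m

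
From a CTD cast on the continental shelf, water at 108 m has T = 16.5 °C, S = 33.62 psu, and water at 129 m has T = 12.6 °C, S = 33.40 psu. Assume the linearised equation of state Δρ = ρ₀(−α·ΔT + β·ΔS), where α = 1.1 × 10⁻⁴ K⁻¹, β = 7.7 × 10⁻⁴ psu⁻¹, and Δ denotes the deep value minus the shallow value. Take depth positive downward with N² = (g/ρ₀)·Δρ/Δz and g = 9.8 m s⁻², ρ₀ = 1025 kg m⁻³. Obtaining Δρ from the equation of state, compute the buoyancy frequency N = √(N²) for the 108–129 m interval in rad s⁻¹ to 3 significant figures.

0.0110 rad s⁻¹

ΔT = -3.9 K, ΔS = -0.22 psu (deep − shallow).
Δρ/ρ₀ = −αΔT + βΔS = 4.29 × 10⁻⁴ − 1.694 × 10⁻⁴ = 2.596 × 10⁻⁴, so Δρ ≈ 0.2661 kg m⁻³.
N² = (g/ρ₀)·Δρ/Δz = g·(Δρ/ρ₀)/Δz = 9.8 × 2.596 × 10⁻⁴ / 21 = 1.2115 × 10⁻⁴ s⁻².
N = √(1.2115 × 10⁻⁴) = 0.011007 rad s⁻¹ ≈ 0.0110 rad s⁻¹.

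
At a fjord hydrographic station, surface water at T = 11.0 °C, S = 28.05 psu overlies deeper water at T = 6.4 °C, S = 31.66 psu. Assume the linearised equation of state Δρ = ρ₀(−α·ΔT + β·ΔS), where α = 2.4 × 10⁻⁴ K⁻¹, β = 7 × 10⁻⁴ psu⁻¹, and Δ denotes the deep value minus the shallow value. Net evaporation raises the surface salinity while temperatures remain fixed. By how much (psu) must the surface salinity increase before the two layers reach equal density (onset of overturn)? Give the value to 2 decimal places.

Neutral buoyancy requires −α(T_deep − T_surf) + β(S_deep − S_surf′) = 0.
S_surf′ = S_deep − (α/β)·ΔT = 31.66 − (2.4 × 10⁻⁴/7 × 10⁻⁴)·(-4.6) = 33.2371 psu.
Increase required: 33.2371 − 28.05 = 5.1871 psu.

5.19 psu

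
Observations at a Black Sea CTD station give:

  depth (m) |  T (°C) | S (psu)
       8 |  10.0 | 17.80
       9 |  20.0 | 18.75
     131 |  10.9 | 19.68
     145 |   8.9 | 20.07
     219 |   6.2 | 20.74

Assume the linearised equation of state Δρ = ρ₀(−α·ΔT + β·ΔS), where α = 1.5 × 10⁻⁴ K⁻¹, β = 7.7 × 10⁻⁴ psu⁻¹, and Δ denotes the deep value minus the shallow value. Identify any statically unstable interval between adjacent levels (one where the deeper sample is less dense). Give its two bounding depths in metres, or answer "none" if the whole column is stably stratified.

Evaluate Δρ/ρ₀ = −αΔT + βΔS across each adjacent pair:
  8–9 m: −αΔT+βΔS = −(1.5 × 10⁻⁴)(+10.0)+(7.7 × 10⁻⁴)(+0.95) = -7.7 × 10⁻⁴ → UNSTABLE
  9–131 m: −αΔT+βΔS = −(1.5 × 10⁻⁴)(-9.1)+(7.7 × 10⁻⁴)(+0.93) = 2.1 × 10⁻³ → stable
  131–145 m: −αΔT+βΔS = −(1.5 × 10⁻⁴)(-2.0)+(7.7 × 10⁻⁴)(+0.39) = 6.0 × 10⁻⁴ → stable
  145–219 m: −αΔT+βΔS = −(1.5 × 10⁻⁴)(-2.7)+(7.7 × 10⁻⁴)(+0.67) = 9.2 × 10⁻⁴ → stable
The 8–9 m interval has Δρ < 0: lighter water underlies denser water.

8–9 m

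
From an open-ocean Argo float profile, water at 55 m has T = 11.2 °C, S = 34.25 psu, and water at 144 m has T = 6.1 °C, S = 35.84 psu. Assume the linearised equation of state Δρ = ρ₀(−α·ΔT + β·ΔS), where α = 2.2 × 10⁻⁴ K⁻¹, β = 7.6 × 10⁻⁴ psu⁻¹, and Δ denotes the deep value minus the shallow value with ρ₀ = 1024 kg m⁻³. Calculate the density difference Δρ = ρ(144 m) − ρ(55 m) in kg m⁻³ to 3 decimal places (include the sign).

+2.386 kg m⁻³

ΔT = -5.1 K, ΔS = +1.59 psu (deep − shallow).
Δρ/ρ₀ = −(2.2 × 10⁻⁴)(-5.1) + (7.6 × 10⁻⁴)(+1.59) = 2.3304 × 10⁻³.
Δρ = 1024 × (2.3304 × 10⁻³) = +2.386 kg m⁻³.
Positive Δρ: denser below, stable.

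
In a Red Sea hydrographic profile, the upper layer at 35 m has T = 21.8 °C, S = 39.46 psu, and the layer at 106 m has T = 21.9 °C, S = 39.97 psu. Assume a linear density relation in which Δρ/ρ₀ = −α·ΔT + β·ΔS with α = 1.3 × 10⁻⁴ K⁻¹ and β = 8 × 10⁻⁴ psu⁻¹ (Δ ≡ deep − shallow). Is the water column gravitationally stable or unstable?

ΔT = 21.9 − 21.8 = +0.1 K and ΔS = 39.97 − 39.46 = +0.51 psu (deep − shallow).
−αΔT = -1.30 × 10⁻⁵; βΔS = 4.08 × 10⁻⁴; sum Δρ/ρ₀ = 3.95 × 10⁻⁴.
Δρ/ρ₀ > 0, so Δρ > 0: deeper water is denser → statically stable.

stable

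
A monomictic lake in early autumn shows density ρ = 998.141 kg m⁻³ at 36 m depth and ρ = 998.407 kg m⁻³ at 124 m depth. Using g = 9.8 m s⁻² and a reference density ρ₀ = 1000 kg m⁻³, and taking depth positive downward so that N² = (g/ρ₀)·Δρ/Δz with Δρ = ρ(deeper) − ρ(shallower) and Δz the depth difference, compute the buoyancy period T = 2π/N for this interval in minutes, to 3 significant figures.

19.2 min

Δρ = 998.407 − 998.141 = 0.266 kg m⁻³ over Δz = 124 − 36 = 88 m.
N² = (9.8/1000) × (0.266/88) = 2.9623 × 10⁻⁵ s⁻².
N = √(2.9623 × 10⁻⁵) = 5.4427 × 10⁻³ rad s⁻¹, so T = 2π/N = 1.1544 × 10³ s = 19.240 min ≈ 19.2 min.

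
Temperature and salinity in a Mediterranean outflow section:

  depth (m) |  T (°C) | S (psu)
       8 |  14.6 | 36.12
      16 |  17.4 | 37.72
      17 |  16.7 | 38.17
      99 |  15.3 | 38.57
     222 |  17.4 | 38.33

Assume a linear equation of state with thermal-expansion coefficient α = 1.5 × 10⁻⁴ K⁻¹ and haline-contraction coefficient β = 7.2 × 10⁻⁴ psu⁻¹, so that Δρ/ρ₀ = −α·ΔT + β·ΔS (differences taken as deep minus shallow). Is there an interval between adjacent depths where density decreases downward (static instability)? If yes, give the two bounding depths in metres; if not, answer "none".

Evaluate Δρ/ρ₀ = −αΔT + βΔS across each adjacent pair:
  8–16 m: −αΔT+βΔS = −(1.5 × 10⁻⁴)(+2.8)+(7.2 × 10⁻⁴)(+1.60) = 7.3 × 10⁻⁴ → stable
  16–17 m: −αΔT+βΔS = −(1.5 × 10⁻⁴)(-0.7)+(7.2 × 10⁻⁴)(+0.45) = 4.3 × 10⁻⁴ → stable
  17–99 m: −αΔT+βΔS = −(1.5 × 10⁻⁴)(-1.4)+(7.2 × 10⁻⁴)(+0.40) = 5.0 × 10⁻⁴ → stable
  99–222 m: −αΔT+βΔS = −(1.5 × 10⁻⁴)(+2.1)+(7.2 × 10⁻⁴)(-0.24) = -4.9 × 10⁻⁴ → UNSTABLE
The 99–222 m interval has Δρ < 0: lighter water underlies denser water.

99–222 m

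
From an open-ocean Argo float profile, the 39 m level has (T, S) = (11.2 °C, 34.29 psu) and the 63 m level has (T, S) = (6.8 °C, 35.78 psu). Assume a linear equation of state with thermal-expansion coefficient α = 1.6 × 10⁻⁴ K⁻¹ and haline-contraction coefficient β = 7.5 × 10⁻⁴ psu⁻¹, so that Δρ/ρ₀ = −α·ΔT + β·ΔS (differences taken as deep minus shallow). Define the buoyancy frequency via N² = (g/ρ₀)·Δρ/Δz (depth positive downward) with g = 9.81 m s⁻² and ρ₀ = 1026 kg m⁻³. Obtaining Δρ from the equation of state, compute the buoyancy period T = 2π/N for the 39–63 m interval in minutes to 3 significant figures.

3.84 min

ΔT = -4.4 K, ΔS = +1.49 psu (deep − shallow).
Δρ/ρ₀ = −αΔT + βΔS = 7.04 × 10⁻⁴ + 1.1175 × 10⁻³ = 1.8215 × 10⁻³, so Δρ ≈ 1.869 kg m⁻³.
N² = (g/ρ₀)·Δρ/Δz = g·(Δρ/ρ₀)/Δz = 9.81 × 1.8215 × 10⁻³ / 24 = 7.4454 × 10⁻⁴ s⁻².
N = √(7.4454 × 10⁻⁴) = 0.027286 rad s⁻¹ → T = 2π/N = 230.27 s = 3.8378 min ≈ 3.84 min.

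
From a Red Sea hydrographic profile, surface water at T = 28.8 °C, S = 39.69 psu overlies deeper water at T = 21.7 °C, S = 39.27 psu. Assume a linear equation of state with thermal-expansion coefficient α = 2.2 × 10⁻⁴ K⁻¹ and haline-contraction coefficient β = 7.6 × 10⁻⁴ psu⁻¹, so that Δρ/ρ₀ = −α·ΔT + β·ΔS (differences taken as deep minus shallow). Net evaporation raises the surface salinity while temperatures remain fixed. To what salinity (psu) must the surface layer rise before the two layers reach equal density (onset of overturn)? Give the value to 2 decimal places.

Neutral buoyancy requires −α(T_deep − T_surf) + β(S_deep − S_surf′) = 0.
S_surf′ = S_deep − (α/β)·ΔT = 39.27 − (2.2 × 10⁻⁴/7.6 × 10⁻⁴)·(-7.1) = 41.3253 psu.
Increase required: 41.3253 − 39.69 = 1.6353 psu.

41.33 psu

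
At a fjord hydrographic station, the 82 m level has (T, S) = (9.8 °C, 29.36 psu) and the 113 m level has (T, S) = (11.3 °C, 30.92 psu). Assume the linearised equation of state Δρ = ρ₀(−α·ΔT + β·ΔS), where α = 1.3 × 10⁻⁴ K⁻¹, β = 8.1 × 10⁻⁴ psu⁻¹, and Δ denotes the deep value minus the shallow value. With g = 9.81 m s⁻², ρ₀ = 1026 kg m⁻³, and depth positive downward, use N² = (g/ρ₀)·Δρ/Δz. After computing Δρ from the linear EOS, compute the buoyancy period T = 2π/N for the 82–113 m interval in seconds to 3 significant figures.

ΔT = +1.5 K, ΔS = +1.56 psu (deep − shallow).
Δρ/ρ₀ = −αΔT + βΔS = -1.95 × 10⁻⁴ + 1.2636 × 10⁻³ = 1.0686 × 10⁻³, so Δρ ≈ 1.096 kg m⁻³.
N² = (g/ρ₀)·Δρ/Δz = g·(Δρ/ρ₀)/Δz = 9.81 × 1.0686 × 10⁻³ / 31 = 3.3816 × 10⁻⁴ s⁻².
N = √(3.3816 × 10⁻⁴) = 0.018389 rad s⁻¹ → T = 2π/N = 341.68 s ≈ 342 s.

342 s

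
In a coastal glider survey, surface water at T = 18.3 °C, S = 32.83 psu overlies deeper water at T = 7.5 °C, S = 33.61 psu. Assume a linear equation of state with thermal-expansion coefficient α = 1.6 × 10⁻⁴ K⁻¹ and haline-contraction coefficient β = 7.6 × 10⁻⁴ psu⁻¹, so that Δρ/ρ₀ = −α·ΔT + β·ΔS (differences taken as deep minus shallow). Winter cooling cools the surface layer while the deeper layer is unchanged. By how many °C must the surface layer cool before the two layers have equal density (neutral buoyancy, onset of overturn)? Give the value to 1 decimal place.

14.5 °C

Neutral buoyancy requires Δρ = 0, i.e. −α(T_deep − T_surf′) + β(S_deep − S_surf) = 0.
T_surf′ = T_deep − (β/α)·ΔS = 7.5 − (7.6 × 10⁻⁴/1.6 × 10⁻⁴)·(+0.78) = 3.795 °C.
Cooling required: 18.3 − (3.795) = 14.505 °C.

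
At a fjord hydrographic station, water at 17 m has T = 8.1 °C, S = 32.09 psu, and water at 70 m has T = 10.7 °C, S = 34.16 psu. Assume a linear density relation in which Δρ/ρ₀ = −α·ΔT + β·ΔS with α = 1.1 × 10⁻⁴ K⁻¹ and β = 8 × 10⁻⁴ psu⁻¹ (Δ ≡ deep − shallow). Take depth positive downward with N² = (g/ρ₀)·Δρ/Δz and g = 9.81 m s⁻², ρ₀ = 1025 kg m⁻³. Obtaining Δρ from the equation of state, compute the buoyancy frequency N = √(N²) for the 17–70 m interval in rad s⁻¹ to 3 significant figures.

0.0159 rad s⁻¹

ΔT = +2.6 K, ΔS = +2.07 psu (deep − shallow).
Δρ/ρ₀ = −αΔT + βΔS = -2.86 × 10⁻⁴ + 1.656 × 10⁻³ = 1.37 × 10⁻³, so Δρ ≈ 1.404 kg m⁻³.
N² = (g/ρ₀)·Δρ/Δz = g·(Δρ/ρ₀)/Δz = 9.81 × 1.37 × 10⁻³ / 53 = 2.5358 × 10⁻⁴ s⁻².
N = √(2.5358 × 10⁻⁴) = 0.015924 rad s⁻¹ ≈ 0.0159 rad s⁻¹.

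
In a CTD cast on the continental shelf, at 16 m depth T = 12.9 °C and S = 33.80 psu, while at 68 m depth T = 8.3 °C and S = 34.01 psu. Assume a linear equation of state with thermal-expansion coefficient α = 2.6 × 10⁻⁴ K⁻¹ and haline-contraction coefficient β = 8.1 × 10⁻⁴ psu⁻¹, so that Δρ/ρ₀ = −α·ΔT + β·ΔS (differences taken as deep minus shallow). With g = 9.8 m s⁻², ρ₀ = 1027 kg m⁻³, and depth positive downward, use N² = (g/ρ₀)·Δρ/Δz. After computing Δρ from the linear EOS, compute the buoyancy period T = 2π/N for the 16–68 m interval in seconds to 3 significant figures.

ΔT = -4.6 K, ΔS = +0.21 psu (deep − shallow).
Δρ/ρ₀ = −αΔT + βΔS = 1.196 × 10⁻³ + 1.701 × 10⁻⁴ = 1.3661 × 10⁻³, so Δρ ≈ 1.403 kg m⁻³.
N² = (g/ρ₀)·Δρ/Δz = g·(Δρ/ρ₀)/Δz = 9.8 × 1.3661 × 10⁻³ / 52 = 2.5746 × 10⁻⁴ s⁻².
N = √(2.5746 × 10⁻⁴) = 0.016046 rad s⁻¹ → T = 2π/N = 391.57 s ≈ 392 s.

392 s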